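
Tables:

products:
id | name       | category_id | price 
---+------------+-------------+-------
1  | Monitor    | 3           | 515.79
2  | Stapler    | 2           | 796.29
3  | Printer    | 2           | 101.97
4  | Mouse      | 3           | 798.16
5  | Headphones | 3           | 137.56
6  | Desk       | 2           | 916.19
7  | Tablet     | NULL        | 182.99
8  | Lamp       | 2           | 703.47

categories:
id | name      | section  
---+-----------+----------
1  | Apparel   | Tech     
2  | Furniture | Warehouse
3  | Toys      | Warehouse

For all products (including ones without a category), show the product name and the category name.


LEFT JOIN keeps every row from products (the left table); where category_id has no match in categories, the category columns become NULL. Walk through each product:
  - product 1 (Monitor): category_id=3 -> matches Toys
  - product 2 (Stapler): category_id=2 -> matches Furniture
  - product 3 (Printer): category_id=2 -> matches Furniture
  - product 4 (Mouse): category_id=3 -> matches Toys
  - product 5 (Headphones): category_id=3 -> matches Toys
  - product 6 (Desk): category_id=2 -> matches Furniture
  - product 7 (Tablet): category_id=NULL, no match -> kept with NULL
  - product 8 (Lamp): category_id=2 -> matches Furniture
All 8 rows appear; 1 has NULL category.

SQL:
SELECT a.name, b.name AS category
FROM products a
LEFT JOIN categories b ON a.category_id = b.id

Result:
name       | category 
-----------+----------
Monitor    | Toys     
Stapler    | Furniture
Printer    | Furniture
Mouse      | Toys     
Headphones | Toys     
Desk       | Furniture
Tablet     | NULL     
Lamp       | Furniture


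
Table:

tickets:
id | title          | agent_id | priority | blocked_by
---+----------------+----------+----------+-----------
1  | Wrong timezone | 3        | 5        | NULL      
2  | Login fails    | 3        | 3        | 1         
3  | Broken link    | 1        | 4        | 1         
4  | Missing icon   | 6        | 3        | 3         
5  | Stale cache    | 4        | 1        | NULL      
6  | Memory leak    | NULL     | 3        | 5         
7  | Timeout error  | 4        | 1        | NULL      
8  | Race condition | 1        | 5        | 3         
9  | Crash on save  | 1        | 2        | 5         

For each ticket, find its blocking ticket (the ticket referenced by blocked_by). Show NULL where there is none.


This is a self-join: tickets is joined to a second copy of itself, matching each row's blocked_by to another row's id. Use LEFT JOIN so rows with blocked_by=NULL are kept.
  - ticket 1 (Wrong timezone): blocked_by=NULL -> NULL
  - ticket 2 (Login fails): blocked_by=1 -> Wrong timezone
  - ticket 3 (Broken link): blocked_by=1 -> Wrong timezone
  - ticket 4 (Missing icon): blocked_by=3 -> Broken link
  - ticket 5 (Stale cache): blocked_by=NULL -> NULL
  - ticket 6 (Memory leak): blocked_by=5 -> Stale cache
  - ticket 7 (Timeout error): blocked_by=NULL -> NULL
  - ticket 8 (Race condition): blocked_by=3 -> Broken link
  - ticket 9 (Crash on save): blocked_by=5 -> Stale cache

SQL:
SELECT a.title AS item, b.title AS blocked_by
FROM tickets a
LEFT JOIN tickets b ON a.blocked_by = b.id

Result:
item           | blocked_by    
---------------+---------------
Wrong timezone | NULL          
Login fails    | Wrong timezone
Broken link    | Wrong timezone
Missing icon   | Broken link   
Stale cache    | NULL          
Memory leak    | Stale cache   
Timeout error  | NULL          
Race condition | Broken link   
Crash on save  | Stale cache   


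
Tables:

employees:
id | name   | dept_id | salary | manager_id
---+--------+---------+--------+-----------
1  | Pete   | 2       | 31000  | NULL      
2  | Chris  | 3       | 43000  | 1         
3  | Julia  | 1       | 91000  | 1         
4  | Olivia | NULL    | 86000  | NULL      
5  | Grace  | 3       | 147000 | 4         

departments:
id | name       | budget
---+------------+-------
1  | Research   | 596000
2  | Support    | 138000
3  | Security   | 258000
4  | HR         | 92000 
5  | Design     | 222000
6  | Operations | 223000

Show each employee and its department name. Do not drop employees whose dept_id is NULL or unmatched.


LEFT JOIN keeps every row from employees (the left table); where dept_id has no match in departments, the department columns become NULL. Walk through each employee:
  - employee 1 (Pete): dept_id=2 -> matches Support
  - employee 2 (Chris): dept_id=3 -> matches Security
  - employee 3 (Julia): dept_id=1 -> matches Research
  - employee 4 (Olivia): dept_id=NULL, no match -> kept with NULL
  - employee 5 (Grace): dept_id=3 -> matches Security
All 5 rows appear; 1 has NULL department.

SQL:
SELECT a.name, b.name AS department
FROM employees a
LEFT JOIN departments b ON a.dept_id = b.id

Result:
name   | department
-------+-----------
Pete   | Support   
Chris  | Security  
Julia  | Research  
Olivia | NULL      
Grace  | Security  


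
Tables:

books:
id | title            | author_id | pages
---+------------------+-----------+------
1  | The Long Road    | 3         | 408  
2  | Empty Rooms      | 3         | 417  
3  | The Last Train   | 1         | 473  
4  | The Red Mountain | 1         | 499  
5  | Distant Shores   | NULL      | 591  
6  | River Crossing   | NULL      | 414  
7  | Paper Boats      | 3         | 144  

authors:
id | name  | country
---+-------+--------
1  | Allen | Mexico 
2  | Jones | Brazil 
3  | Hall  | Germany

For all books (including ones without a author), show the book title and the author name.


LEFT JOIN keeps every row from books (the left table); where author_id has no match in authors, the author columns become NULL. Walk through each book:
  - book 1 (The Long Road): author_id=3 -> matches Hall
  - book 2 (Empty Rooms): author_id=3 -> matches Hall
  - book 3 (The Last Train): author_id=1 -> matches Allen
  - book 4 (The Red Mountain): author_id=1 -> matches Allen
  - book 5 (Distant Shores): author_id=NULL, no match -> kept with NULL
  - book 6 (River Crossing): author_id=NULL, no match -> kept with NULL
  - book 7 (Paper Boats): author_id=3 -> matches Hall
All 7 rows appear; 2 have NULL author.

SQL:
SELECT a.title, b.name AS author
FROM books a
LEFT JOIN authors b ON a.author_id = b.id

Result:
title            | author
-----------------+-------
The Long Road    | Hall  
Empty Rooms      | Hall  
The Last Train   | Allen 
The Red Mountain | Allen 
Distant Shores   | NULL  
River Crossing   | NULL  
Paper Boats      | Hall  


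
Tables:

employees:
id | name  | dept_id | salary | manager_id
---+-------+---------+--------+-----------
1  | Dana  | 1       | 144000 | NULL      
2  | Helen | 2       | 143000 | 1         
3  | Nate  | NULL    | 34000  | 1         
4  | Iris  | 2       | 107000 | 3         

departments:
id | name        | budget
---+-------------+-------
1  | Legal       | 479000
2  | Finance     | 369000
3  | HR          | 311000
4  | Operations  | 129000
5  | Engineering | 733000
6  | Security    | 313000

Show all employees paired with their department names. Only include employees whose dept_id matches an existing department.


INNER JOIN keeps only employees rows whose dept_id matches an id in departments. Walk through each employee:
  - employee 1 (Dana): dept_id=1 -> matches Legal
  - employee 2 (Helen): dept_id=2 -> matches Finance
  - employee 3 (Nate): dept_id=NULL, no match -> dropped
  - employee 4 (Iris): dept_id=2 -> matches Finance
So 1 of 4 rows is dropped.

SQL:
SELECT a.name, b.name AS department
FROM employees a
INNER JOIN departments b ON a.dept_id = b.id

Result:
name  | department
------+-----------
Dana  | Legal     
Helen | Finance   
Iris  | Finance   


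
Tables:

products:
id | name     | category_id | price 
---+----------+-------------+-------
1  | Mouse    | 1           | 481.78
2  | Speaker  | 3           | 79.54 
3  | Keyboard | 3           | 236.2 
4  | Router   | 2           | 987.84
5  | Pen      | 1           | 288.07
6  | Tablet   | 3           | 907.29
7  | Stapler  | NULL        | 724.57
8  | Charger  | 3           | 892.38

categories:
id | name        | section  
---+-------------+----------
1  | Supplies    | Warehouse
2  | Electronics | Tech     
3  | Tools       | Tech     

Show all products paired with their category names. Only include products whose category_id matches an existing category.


INNER JOIN keeps only products rows whose category_id matches an id in categories. Walk through each product:
  - product 1 (Mouse): category_id=1 -> matches Supplies
  - product 2 (Speaker): category_id=3 -> matches Tools
  - product 3 (Keyboard): category_id=3 -> matches Tools
  - product 4 (Router): category_id=2 -> matches Electronics
  - product 5 (Pen): category_id=1 -> matches Supplies
  - product 6 (Tablet): category_id=3 -> matches Tools
  - product 7 (Stapler): category_id=NULL, no match -> dropped
  - product 8 (Charger): category_id=3 -> matches Tools
So 1 of 8 rows is dropped.

SQL:
SELECT a.name, b.name AS category
FROM products a
INNER JOIN categories b ON a.category_id = b.id

Result:
name     | category   
---------+------------
Mouse    | Supplies   
Speaker  | Tools      
Keyboard | Tools      
Router   | Electronics
Pen      | Supplies   
Tablet   | Tools      
Charger  | Tools      


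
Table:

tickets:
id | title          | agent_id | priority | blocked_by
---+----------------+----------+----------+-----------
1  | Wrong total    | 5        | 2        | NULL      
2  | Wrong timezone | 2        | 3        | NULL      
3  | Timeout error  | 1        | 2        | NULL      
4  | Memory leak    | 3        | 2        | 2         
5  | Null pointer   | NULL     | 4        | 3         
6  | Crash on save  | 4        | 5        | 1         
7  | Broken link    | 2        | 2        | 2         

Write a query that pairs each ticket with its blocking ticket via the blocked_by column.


This is a self-join: tickets is joined to a second copy of itself, matching each row's blocked_by to another row's id. Use LEFT JOIN so rows with blocked_by=NULL are kept.
  - ticket 1 (Wrong total): blocked_by=NULL -> NULL
  - ticket 2 (Wrong timezone): blocked_by=NULL -> NULL
  - ticket 3 (Timeout error): blocked_by=NULL -> NULL
  - ticket 4 (Memory leak): blocked_by=2 -> Wrong timezone
  - ticket 5 (Null pointer): blocked_by=3 -> Timeout error
  - ticket 6 (Crash on save): blocked_by=1 -> Wrong total
  - ticket 7 (Broken link): blocked_by=2 -> Wrong timezone

SQL:
SELECT a.title AS item, b.title AS blocked_by
FROM tickets a
LEFT JOIN tickets b ON a.blocked_by = b.id

Result:
item           | blocked_by    
---------------+---------------
Wrong total    | NULL          
Wrong timezone | NULL          
Timeout error  | NULL          
Memory leak    | Wrong timezone
Null pointer   | Timeout error 
Crash on save  | Wrong total   
Broken link    | Wrong timezone


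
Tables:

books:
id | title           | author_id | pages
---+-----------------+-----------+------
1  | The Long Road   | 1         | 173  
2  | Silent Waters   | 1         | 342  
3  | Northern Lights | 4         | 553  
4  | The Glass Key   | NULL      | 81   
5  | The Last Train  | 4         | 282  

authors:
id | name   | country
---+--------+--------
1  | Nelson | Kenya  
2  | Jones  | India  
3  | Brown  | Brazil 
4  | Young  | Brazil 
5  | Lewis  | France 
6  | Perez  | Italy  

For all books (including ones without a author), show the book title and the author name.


LEFT JOIN keeps every row from books (the left table); where author_id has no match in authors, the author columns become NULL. Walk through each book:
  - book 1 (The Long Road): author_id=1 -> matches Nelson
  - book 2 (Silent Waters): author_id=1 -> matches Nelson
  - book 3 (Northern Lights): author_id=4 -> matches Young
  - book 4 (The Glass Key): author_id=NULL, no match -> kept with NULL
  - book 5 (The Last Train): author_id=4 -> matches Young
All 5 rows appear; 1 has NULL author.

SQL:
SELECT a.title, b.name AS author
FROM books a
LEFT JOIN authors b ON a.author_id = b.id

Result:
title           | author
----------------+-------
The Long Road   | Nelson
Silent Waters   | Nelson
Northern Lights | Young 
The Glass Key   | NULL  
The Last Train  | Young 


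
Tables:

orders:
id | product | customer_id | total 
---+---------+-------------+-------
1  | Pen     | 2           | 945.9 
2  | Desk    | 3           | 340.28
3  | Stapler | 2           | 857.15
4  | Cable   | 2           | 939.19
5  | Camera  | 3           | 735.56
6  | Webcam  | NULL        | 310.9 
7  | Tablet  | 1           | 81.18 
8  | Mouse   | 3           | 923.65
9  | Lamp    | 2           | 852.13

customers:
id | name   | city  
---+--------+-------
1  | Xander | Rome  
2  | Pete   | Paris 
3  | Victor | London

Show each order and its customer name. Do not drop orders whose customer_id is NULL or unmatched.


LEFT JOIN keeps every row from orders (the left table); where customer_id has no match in customers, the customer columns become NULL. Walk through each order:
  - order 1 (Pen): customer_id=2 -> matches Pete
  - order 2 (Desk): customer_id=3 -> matches Victor
  - order 3 (Stapler): customer_id=2 -> matches Pete
  - order 4 (Cable): customer_id=2 -> matches Pete
  - order 5 (Camera): customer_id=3 -> matches Victor
  - order 6 (Webcam): customer_id=NULL, no match -> kept with NULL
  - order 7 (Tablet): customer_id=1 -> matches Xander
  - order 8 (Mouse): customer_id=3 -> matches Victor
  - order 9 (Lamp): customer_id=2 -> matches Pete
All 9 rows appear; 1 has NULL customer.

SQL:
SELECT a.product, b.name AS customer
FROM orders a
LEFT JOIN customers b ON a.customer_id = b.id

Result:
product | customer
--------+---------
Pen     | Pete    
Desk    | Victor  
Stapler | Pete    
Cable   | Pete    
Camera  | Victor  
Webcam  | NULL    
Tablet  | Xander  
Mouse   | Victor  
Lamp    | Pete    


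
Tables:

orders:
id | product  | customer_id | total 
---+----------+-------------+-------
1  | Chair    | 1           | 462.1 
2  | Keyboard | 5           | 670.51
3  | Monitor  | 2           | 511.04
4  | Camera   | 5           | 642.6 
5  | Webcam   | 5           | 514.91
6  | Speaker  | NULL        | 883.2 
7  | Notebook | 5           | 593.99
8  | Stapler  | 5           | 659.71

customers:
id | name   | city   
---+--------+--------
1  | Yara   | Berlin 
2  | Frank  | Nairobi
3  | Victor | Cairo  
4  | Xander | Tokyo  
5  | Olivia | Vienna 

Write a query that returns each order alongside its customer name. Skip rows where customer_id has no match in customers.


INNER JOIN keeps only orders rows whose customer_id matches an id in customers. Walk through each order:
  - order 1 (Chair): customer_id=1 -> matches Yara
  - order 2 (Keyboard): customer_id=5 -> matches Olivia
  - order 3 (Monitor): customer_id=2 -> matches Frank
  - order 4 (Camera): customer_id=5 -> matches Olivia
  - order 5 (Webcam): customer_id=5 -> matches Olivia
  - order 6 (Speaker): customer_id=NULL, no match -> dropped
  - order 7 (Notebook): customer_id=5 -> matches Olivia
  - order 8 (Stapler): customer_id=5 -> matches Olivia
So 1 of 8 rows is dropped.

SQL:
SELECT a.product, b.name AS customer
FROM orders a
INNER JOIN customers b ON a.customer_id = b.id

Result:
product  | customer
---------+---------
Chair    | Yara    
Keyboard | Olivia  
Monitor  | Frank   
Camera   | Olivia  
Webcam   | Olivia  
Notebook | Olivia  
Stapler  | Olivia  


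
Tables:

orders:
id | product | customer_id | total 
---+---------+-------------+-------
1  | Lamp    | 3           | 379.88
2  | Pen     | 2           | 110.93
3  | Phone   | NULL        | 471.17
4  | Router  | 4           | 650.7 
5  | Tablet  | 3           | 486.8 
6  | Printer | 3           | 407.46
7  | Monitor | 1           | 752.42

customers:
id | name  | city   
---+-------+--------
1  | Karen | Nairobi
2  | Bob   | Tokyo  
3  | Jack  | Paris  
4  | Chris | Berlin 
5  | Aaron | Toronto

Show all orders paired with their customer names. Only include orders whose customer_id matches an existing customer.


INNER JOIN keeps only orders rows whose customer_id matches an id in customers. Walk through each order:
  - order 1 (Lamp): customer_id=3 -> matches Jack
  - order 2 (Pen): customer_id=2 -> matches Bob
  - order 3 (Phone): customer_id=NULL, no match -> dropped
  - order 4 (Router): customer_id=4 -> matches Chris
  - order 5 (Tablet): customer_id=3 -> matches Jack
  - order 6 (Printer): customer_id=3 -> matches Jack
  - order 7 (Monitor): customer_id=1 -> matches Karen
So 1 of 7 rows is dropped.

SQL:
SELECT a.product, b.name AS customer
FROM orders a
INNER JOIN customers b ON a.customer_id = b.id

Result:
product | customer
--------+---------
Lamp    | Jack    
Pen     | Bob     
Router  | Chris   
Tablet  | Jack    
Printer | Jack    
Monitor | Karen   


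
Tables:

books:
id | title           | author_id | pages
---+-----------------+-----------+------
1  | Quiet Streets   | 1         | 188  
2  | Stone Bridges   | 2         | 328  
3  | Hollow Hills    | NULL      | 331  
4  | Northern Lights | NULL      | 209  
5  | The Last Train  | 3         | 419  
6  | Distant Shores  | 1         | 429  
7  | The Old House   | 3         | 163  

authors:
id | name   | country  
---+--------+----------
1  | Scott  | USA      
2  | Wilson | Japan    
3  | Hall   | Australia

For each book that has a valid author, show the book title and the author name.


INNER JOIN keeps only books rows whose author_id matches an id in authors. Walk through each book:
  - book 1 (Quiet Streets): author_id=1 -> matches Scott
  - book 2 (Stone Bridges): author_id=2 -> matches Wilson
  - book 3 (Hollow Hills): author_id=NULL, no match -> dropped
  - book 4 (Northern Lights): author_id=NULL, no match -> dropped
  - book 5 (The Last Train): author_id=3 -> matches Hall
  - book 6 (Distant Shores): author_id=1 -> matches Scott
  - book 7 (The Old House): author_id=3 -> matches Hall
So 2 of 7 rows are dropped.

SQL:
SELECT a.title, b.name AS author
FROM books a
INNER JOIN authors b ON a.author_id = b.id

Result:
title          | author
---------------+-------
Quiet Streets  | Scott 
Stone Bridges  | Wilson
The Last Train | Hall  
Distant Shores | Scott 
The Old House  | Hall  


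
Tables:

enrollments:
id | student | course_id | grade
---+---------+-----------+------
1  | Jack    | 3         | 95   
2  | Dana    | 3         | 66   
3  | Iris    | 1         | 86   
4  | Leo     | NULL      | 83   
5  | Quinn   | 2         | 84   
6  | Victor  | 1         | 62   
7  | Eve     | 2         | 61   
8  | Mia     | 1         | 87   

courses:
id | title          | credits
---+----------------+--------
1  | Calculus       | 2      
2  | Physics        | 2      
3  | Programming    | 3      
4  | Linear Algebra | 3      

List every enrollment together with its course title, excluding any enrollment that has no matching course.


INNER JOIN keeps only enrollments rows whose course_id matches an id in courses. Walk through each enrollment:
  - enrollment 1 (Jack): course_id=3 -> matches Programming
  - enrollment 2 (Dana): course_id=3 -> matches Programming
  - enrollment 3 (Iris): course_id=1 -> matches Calculus
  - enrollment 4 (Leo): course_id=NULL, no match -> dropped
  - enrollment 5 (Quinn): course_id=2 -> matches Physics
  - enrollment 6 (Victor): course_id=1 -> matches Calculus
  - enrollment 7 (Eve): course_id=2 -> matches Physics
  - enrollment 8 (Mia): course_id=1 -> matches Calculus
So 1 of 8 rows is dropped.

SQL:
SELECT a.student, b.title AS course
FROM enrollments a
INNER JOIN courses b ON a.course_id = b.id

Result:
student | course     
--------+------------
Jack    | Programming
Dana    | Programming
Iris    | Calculus   
Quinn   | Physics    
Victor  | Calculus   
Eve     | Physics    
Mia     | Calculus   


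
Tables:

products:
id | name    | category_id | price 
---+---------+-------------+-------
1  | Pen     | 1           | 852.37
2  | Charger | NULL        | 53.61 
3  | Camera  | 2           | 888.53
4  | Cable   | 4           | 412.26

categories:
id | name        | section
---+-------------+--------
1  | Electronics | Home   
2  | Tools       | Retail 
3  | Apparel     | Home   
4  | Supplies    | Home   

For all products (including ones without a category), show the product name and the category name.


LEFT JOIN keeps every row from products (the left table); where category_id has no match in categories, the category columns become NULL. Walk through each product:
  - product 1 (Pen): category_id=1 -> matches Electronics
  - product 2 (Charger): category_id=NULL, no match -> kept with NULL
  - product 3 (Camera): category_id=2 -> matches Tools
  - product 4 (Cable): category_id=4 -> matches Supplies
All 4 rows appear; 1 has NULL category.

SQL:
SELECT a.name, b.name AS category
FROM products a
LEFT JOIN categories b ON a.category_id = b.id

Result:
name    | category   
--------+------------
Pen     | Electronics
Charger | NULL       
Camera  | Tools      
Cable   | Supplies   


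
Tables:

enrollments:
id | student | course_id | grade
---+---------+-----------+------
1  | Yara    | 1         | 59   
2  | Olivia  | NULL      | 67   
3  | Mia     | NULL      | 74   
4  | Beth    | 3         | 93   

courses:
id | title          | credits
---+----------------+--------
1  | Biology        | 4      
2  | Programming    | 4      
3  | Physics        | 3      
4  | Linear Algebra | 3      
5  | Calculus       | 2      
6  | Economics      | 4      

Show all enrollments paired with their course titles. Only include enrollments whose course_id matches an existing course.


INNER JOIN keeps only enrollments rows whose course_id matches an id in courses. Walk through each enrollment:
  - enrollment 1 (Yara): course_id=1 -> matches Biology
  - enrollment 2 (Olivia): course_id=NULL, no match -> dropped
  - enrollment 3 (Mia): course_id=NULL, no match -> dropped
  - enrollment 4 (Beth): course_id=3 -> matches Physics
So 2 of 4 rows are dropped.

SQL:
SELECT a.student, b.title AS course
FROM enrollments a
INNER JOIN courses b ON a.course_id = b.id

Result:
student | course 
--------+--------
Yara    | Biology
Beth    | Physics


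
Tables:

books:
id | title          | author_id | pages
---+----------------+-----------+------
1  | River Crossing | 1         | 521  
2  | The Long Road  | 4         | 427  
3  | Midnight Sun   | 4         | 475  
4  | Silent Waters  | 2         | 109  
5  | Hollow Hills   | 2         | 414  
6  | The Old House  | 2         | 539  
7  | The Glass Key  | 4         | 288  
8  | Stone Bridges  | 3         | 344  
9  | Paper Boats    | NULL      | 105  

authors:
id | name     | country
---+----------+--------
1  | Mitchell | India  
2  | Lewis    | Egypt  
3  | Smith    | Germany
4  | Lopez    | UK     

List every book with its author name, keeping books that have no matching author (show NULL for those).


LEFT JOIN keeps every row from books (the left table); where author_id has no match in authors, the author columns become NULL. Walk through each book:
  - book 1 (River Crossing): author_id=1 -> matches Mitchell
  - book 2 (The Long Road): author_id=4 -> matches Lopez
  - book 3 (Midnight Sun): author_id=4 -> matches Lopez
  - book 4 (Silent Waters): author_id=2 -> matches Lewis
  - book 5 (Hollow Hills): author_id=2 -> matches Lewis
  - book 6 (The Old House): author_id=2 -> matches Lewis
  - book 7 (The Glass Key): author_id=4 -> matches Lopez
  - book 8 (Stone Bridges): author_id=3 -> matches Smith
  - book 9 (Paper Boats): author_id=NULL, no match -> kept with NULL
All 9 rows appear; 1 has NULL author.

SQL:
SELECT a.title, b.name AS author
FROM books a
LEFT JOIN authors b ON a.author_id = b.id

Result:
title          | author  
---------------+---------
River Crossing | Mitchell
The Long Road  | Lopez   
Midnight Sun   | Lopez   
Silent Waters  | Lewis   
Hollow Hills   | Lewis   
The Old House  | Lewis   
The Glass Key  | Lopez   
Stone Bridges  | Smith   
Paper Boats    | NULL    


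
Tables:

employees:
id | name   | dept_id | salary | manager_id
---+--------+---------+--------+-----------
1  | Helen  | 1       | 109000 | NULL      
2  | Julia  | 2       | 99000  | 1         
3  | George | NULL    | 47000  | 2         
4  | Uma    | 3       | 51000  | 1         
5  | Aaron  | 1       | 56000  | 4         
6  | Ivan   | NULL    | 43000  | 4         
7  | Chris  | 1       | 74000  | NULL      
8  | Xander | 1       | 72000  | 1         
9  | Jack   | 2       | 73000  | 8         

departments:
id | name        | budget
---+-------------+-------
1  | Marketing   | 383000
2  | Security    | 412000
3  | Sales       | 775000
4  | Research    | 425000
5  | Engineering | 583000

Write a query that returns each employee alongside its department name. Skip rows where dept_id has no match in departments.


INNER JOIN keeps only employees rows whose dept_id matches an id in departments. Walk through each employee:
  - employee 1 (Helen): dept_id=1 -> matches Marketing
  - employee 2 (Julia): dept_id=2 -> matches Security
  - employee 3 (George): dept_id=NULL, no match -> dropped
  - employee 4 (Uma): dept_id=3 -> matches Sales
  - employee 5 (Aaron): dept_id=1 -> matches Marketing
  - employee 6 (Ivan): dept_id=NULL, no match -> dropped
  - employee 7 (Chris): dept_id=1 -> matches Marketing
  - employee 8 (Xander): dept_id=1 -> matches Marketing
  - employee 9 (Jack): dept_id=2 -> matches Security
So 2 of 9 rows are dropped.

SQL:
SELECT a.name, b.name AS department
FROM employees a
INNER JOIN departments b ON a.dept_id = b.id

Result:
name   | department
-------+-----------
Helen  | Marketing 
Julia  | Security  
Uma    | Sales     
Aaron  | Marketing 
Chris  | Marketing 
Xander | Marketing 
Jack   | Security  


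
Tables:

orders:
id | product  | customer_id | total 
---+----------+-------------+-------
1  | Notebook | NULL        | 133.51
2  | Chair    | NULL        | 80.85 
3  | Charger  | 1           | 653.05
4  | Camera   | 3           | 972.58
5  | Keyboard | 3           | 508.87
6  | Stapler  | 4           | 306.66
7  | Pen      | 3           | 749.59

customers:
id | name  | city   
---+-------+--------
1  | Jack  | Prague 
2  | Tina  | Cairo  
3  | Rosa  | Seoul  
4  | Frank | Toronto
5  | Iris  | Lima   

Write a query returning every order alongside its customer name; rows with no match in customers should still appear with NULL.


LEFT JOIN keeps every row from orders (the left table); where customer_id has no match in customers, the customer columns become NULL. Walk through each order:
  - order 1 (Notebook): customer_id=NULL, no match -> kept with NULL
  - order 2 (Chair): customer_id=NULL, no match -> kept with NULL
  - order 3 (Charger): customer_id=1 -> matches Jack
  - order 4 (Camera): customer_id=3 -> matches Rosa
  - order 5 (Keyboard): customer_id=3 -> matches Rosa
  - order 6 (Stapler): customer_id=4 -> matches Frank
  - order 7 (Pen): customer_id=3 -> matches Rosa
All 7 rows appear; 2 have NULL customer.

SQL:
SELECT a.product, b.name AS customer
FROM orders a
LEFT JOIN customers b ON a.customer_id = b.id

Result:
product  | customer
---------+---------
Notebook | NULL    
Chair    | NULL    
Charger  | Jack    
Camera   | Rosa    
Keyboard | Rosa    
Stapler  | Frank   
Pen      | Rosa    


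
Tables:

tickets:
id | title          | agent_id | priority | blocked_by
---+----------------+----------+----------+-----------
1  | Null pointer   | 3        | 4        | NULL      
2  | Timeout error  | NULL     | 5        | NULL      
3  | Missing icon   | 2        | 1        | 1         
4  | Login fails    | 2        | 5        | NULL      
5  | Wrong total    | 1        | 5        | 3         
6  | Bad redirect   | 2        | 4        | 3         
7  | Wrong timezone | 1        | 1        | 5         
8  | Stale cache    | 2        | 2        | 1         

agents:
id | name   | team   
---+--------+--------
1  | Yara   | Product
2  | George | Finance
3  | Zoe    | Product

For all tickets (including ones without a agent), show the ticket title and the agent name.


LEFT JOIN keeps every row from tickets (the left table); where agent_id has no match in agents, the agent columns become NULL. Walk through each ticket:
  - ticket 1 (Null pointer): agent_id=3 -> matches Zoe
  - ticket 2 (Timeout error): agent_id=NULL, no match -> kept with NULL
  - ticket 3 (Missing icon): agent_id=2 -> matches George
  - ticket 4 (Login fails): agent_id=2 -> matches George
  - ticket 5 (Wrong total): agent_id=1 -> matches Yara
  - ticket 6 (Bad redirect): agent_id=2 -> matches George
  - ticket 7 (Wrong timezone): agent_id=1 -> matches Yara
  - ticket 8 (Stale cache): agent_id=2 -> matches George
All 8 rows appear; 1 has NULL agent.

SQL:
SELECT a.title, b.name AS agent
FROM tickets a
LEFT JOIN agents b ON a.agent_id = b.id

Result:
title          | agent 
---------------+-------
Null pointer   | Zoe   
Timeout error  | NULL  
Missing icon   | George
Login fails    | George
Wrong total    | Yara  
Bad redirect   | George
Wrong timezone | Yara  
Stale cache    | George


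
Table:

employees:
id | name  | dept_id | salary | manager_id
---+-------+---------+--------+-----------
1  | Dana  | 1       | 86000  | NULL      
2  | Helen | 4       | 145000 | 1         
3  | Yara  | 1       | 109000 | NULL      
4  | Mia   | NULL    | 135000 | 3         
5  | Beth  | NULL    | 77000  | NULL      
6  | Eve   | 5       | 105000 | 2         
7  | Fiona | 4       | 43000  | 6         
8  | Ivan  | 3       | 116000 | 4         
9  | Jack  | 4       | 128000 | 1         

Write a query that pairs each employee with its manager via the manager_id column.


This is a self-join: employees is joined to a second copy of itself, matching each row's manager_id to another row's id. Use LEFT JOIN so rows with manager_id=NULL are kept.
  - employee 1 (Dana): manager_id=NULL -> NULL
  - employee 2 (Helen): manager_id=1 -> Dana
  - employee 3 (Yara): manager_id=NULL -> NULL
  - employee 4 (Mia): manager_id=3 -> Yara
  - employee 5 (Beth): manager_id=NULL -> NULL
  - employee 6 (Eve): manager_id=2 -> Helen
  - employee 7 (Fiona): manager_id=6 -> Eve
  - employee 8 (Ivan): manager_id=4 -> Mia
  - employee 9 (Jack): manager_id=1 -> Dana

SQL:
SELECT a.name AS item, b.name AS manager
FROM employees a
LEFT JOIN employees b ON a.manager_id = b.id

Result:
item  | manager
------+--------
Dana  | NULL   
Helen | Dana   
Yara  | NULL   
Mia   | Yara   
Beth  | NULL   
Eve   | Helen  
Fiona | Eve    
Ivan  | Mia    
Jack  | Dana   


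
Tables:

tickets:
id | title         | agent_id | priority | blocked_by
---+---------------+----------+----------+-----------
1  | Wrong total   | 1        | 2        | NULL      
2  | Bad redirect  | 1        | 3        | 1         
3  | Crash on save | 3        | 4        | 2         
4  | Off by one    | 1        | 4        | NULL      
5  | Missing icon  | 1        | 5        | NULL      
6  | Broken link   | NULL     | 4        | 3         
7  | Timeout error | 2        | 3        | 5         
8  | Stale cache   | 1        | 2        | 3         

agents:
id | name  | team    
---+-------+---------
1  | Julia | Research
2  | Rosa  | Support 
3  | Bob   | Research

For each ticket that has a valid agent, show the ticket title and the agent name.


INNER JOIN keeps only tickets rows whose agent_id matches an id in agents. Walk through each ticket:
  - ticket 1 (Wrong total): agent_id=1 -> matches Julia
  - ticket 2 (Bad redirect): agent_id=1 -> matches Julia
  - ticket 3 (Crash on save): agent_id=3 -> matches Bob
  - ticket 4 (Off by one): agent_id=1 -> matches Julia
  - ticket 5 (Missing icon): agent_id=1 -> matches Julia
  - ticket 6 (Broken link): agent_id=NULL, no match -> dropped
  - ticket 7 (Timeout error): agent_id=2 -> matches Rosa
  - ticket 8 (Stale cache): agent_id=1 -> matches Julia
So 1 of 8 rows is dropped.

SQL:
SELECT a.title, b.name AS agent
FROM tickets a
INNER JOIN agents b ON a.agent_id = b.id

Result:
title         | agent
--------------+------
Wrong total   | Julia
Bad redirect  | Julia
Crash on save | Bob  
Off by one    | Julia
Missing icon  | Julia
Timeout error | Rosa 
Stale cache   | Julia


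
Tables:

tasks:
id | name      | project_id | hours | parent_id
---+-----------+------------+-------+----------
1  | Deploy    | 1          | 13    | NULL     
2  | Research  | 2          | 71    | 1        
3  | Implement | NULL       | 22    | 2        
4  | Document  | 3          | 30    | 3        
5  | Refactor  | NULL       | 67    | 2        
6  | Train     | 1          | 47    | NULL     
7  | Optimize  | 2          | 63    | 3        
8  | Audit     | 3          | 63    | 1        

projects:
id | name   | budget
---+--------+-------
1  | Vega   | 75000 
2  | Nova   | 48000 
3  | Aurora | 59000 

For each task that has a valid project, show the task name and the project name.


INNER JOIN keeps only tasks rows whose project_id matches an id in projects. Walk through each task:
  - task 1 (Deploy): project_id=1 -> matches Vega
  - task 2 (Research): project_id=2 -> matches Nova
  - task 3 (Implement): project_id=NULL, no match -> dropped
  - task 4 (Document): project_id=3 -> matches Aurora
  - task 5 (Refactor): project_id=NULL, no match -> dropped
  - task 6 (Train): project_id=1 -> matches Vega
  - task 7 (Optimize): project_id=2 -> matches Nova
  - task 8 (Audit): project_id=3 -> matches Aurora
So 2 of 8 rows are dropped.

SQL:
SELECT a.name, b.name AS project
FROM tasks a
INNER JOIN projects b ON a.project_id = b.id

Result:
name     | project
---------+--------
Deploy   | Vega   
Research | Nova   
Document | Aurora 
Train    | Vega   
Optimize | Nova   
Audit    | Aurora 


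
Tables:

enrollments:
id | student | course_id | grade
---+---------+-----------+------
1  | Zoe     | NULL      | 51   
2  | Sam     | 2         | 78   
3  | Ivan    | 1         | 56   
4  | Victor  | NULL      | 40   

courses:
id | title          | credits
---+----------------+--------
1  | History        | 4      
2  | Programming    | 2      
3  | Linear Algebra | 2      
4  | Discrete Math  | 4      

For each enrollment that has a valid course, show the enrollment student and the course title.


INNER JOIN keeps only enrollments rows whose course_id matches an id in courses. Walk through each enrollment:
  - enrollment 1 (Zoe): course_id=NULL, no match -> dropped
  - enrollment 2 (Sam): course_id=2 -> matches Programming
  - enrollment 3 (Ivan): course_id=1 -> matches History
  - enrollment 4 (Victor): course_id=NULL, no match -> dropped
So 2 of 4 rows are dropped.

SQL:
SELECT a.student, b.title AS course
FROM enrollments a
INNER JOIN courses b ON a.course_id = b.id

Result:
student | course     
--------+------------
Sam     | Programming
Ivan    | History    


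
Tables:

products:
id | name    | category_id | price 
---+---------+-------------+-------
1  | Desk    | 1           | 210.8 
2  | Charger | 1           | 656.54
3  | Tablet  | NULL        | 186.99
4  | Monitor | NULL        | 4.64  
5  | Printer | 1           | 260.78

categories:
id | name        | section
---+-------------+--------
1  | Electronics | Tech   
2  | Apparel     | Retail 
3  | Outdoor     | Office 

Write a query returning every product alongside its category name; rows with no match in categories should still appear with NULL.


LEFT JOIN keeps every row from products (the left table); where category_id has no match in categories, the category columns become NULL. Walk through each product:
  - product 1 (Desk): category_id=1 -> matches Electronics
  - product 2 (Charger): category_id=1 -> matches Electronics
  - product 3 (Tablet): category_id=NULL, no match -> kept with NULL
  - product 4 (Monitor): category_id=NULL, no match -> kept with NULL
  - product 5 (Printer): category_id=1 -> matches Electronics
All 5 rows appear; 2 have NULL category.

SQL:
SELECT a.name, b.name AS category
FROM products a
LEFT JOIN categories b ON a.category_id = b.id

Result:
name    | category   
--------+------------
Desk    | Electronics
Charger | Electronics
Tablet  | NULL       
Monitor | NULL       
Printer | Electronics


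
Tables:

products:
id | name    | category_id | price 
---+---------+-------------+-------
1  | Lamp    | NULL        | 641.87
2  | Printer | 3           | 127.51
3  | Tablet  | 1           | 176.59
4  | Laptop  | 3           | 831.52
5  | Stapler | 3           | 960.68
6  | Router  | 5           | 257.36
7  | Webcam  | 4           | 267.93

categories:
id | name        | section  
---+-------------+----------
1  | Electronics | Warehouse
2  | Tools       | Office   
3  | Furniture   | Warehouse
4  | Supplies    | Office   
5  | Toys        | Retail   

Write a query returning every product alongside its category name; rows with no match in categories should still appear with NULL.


LEFT JOIN keeps every row from products (the left table); where category_id has no match in categories, the category columns become NULL. Walk through each product:
  - product 1 (Lamp): category_id=NULL, no match -> kept with NULL
  - product 2 (Printer): category_id=3 -> matches Furniture
  - product 3 (Tablet): category_id=1 -> matches Electronics
  - product 4 (Laptop): category_id=3 -> matches Furniture
  - product 5 (Stapler): category_id=3 -> matches Furniture
  - product 6 (Router): category_id=5 -> matches Toys
  - product 7 (Webcam): category_id=4 -> matches Supplies
All 7 rows appear; 1 has NULL category.

SQL:
SELECT a.name, b.name AS category
FROM products a
LEFT JOIN categories b ON a.category_id = b.id

Result:
name    | category   
--------+------------
Lamp    | NULL       
Printer | Furniture  
Tablet  | Electronics
Laptop  | Furniture  
Stapler | Furniture  
Router  | Toys       
Webcam  | Supplies   


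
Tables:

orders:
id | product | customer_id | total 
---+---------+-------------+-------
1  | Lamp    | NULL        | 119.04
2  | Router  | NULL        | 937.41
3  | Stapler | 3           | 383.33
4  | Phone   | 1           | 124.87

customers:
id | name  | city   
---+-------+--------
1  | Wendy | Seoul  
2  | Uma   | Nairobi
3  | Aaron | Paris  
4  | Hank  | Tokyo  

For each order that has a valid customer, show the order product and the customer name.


INNER JOIN keeps only orders rows whose customer_id matches an id in customers. Walk through each order:
  - order 1 (Lamp): customer_id=NULL, no match -> dropped
  - order 2 (Router): customer_id=NULL, no match -> dropped
  - order 3 (Stapler): customer_id=3 -> matches Aaron
  - order 4 (Phone): customer_id=1 -> matches Wendy
So 2 of 4 rows are dropped.

SQL:
SELECT a.product, b.name AS customer
FROM orders a
INNER JOIN customers b ON a.customer_id = b.id

Result:
product | customer
--------+---------
Stapler | Aaron   
Phone   | Wendy   


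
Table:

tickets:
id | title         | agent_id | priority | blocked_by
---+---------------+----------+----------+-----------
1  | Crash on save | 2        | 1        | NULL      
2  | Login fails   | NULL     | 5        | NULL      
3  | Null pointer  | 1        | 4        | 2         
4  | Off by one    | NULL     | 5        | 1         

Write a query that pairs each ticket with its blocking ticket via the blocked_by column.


This is a self-join: tickets is joined to a second copy of itself, matching each row's blocked_by to another row's id. Use LEFT JOIN so rows with blocked_by=NULL are kept.
  - ticket 1 (Crash on save): blocked_by=NULL -> NULL
  - ticket 2 (Login fails): blocked_by=NULL -> NULL
  - ticket 3 (Null pointer): blocked_by=2 -> Login fails
  - ticket 4 (Off by one): blocked_by=1 -> Crash on save

SQL:
SELECT a.title AS item, b.title AS blocked_by
FROM tickets a
LEFT JOIN tickets b ON a.blocked_by = b.id

Result:
item          | blocked_by   
--------------+--------------
Crash on save | NULL         
Login fails   | NULL         
Null pointer  | Login fails  
Off by one    | Crash on save


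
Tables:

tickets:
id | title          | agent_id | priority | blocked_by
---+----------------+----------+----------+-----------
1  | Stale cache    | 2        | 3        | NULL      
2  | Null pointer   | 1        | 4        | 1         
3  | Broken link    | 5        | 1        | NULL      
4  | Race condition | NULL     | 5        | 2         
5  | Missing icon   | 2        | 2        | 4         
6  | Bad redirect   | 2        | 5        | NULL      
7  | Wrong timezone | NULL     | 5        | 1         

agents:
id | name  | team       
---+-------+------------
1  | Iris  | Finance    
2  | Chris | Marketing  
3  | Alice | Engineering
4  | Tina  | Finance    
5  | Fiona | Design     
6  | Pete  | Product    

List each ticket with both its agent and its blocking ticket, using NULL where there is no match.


Two LEFT JOINs from the same base table tickets: one to agents via agent_id, one to tickets itself via blocked_by. Both are LEFT so every ticket is preserved.
Match against agents:
  - ticket 1 (Stale cache): agent_id=2 -> matches Chris
  - ticket 2 (Null pointer): agent_id=1 -> matches Iris
  - ticket 3 (Broken link): agent_id=5 -> matches Fiona
  - ticket 4 (Race condition): agent_id=NULL, no match -> kept with NULL
  - ticket 5 (Missing icon): agent_id=2 -> matches Chris
  - ticket 6 (Bad redirect): agent_id=2 -> matches Chris
  - ticket 7 (Wrong timezone): agent_id=NULL, no match -> kept with NULL
Match against tickets (self):
  - ticket 1 (Stale cache): blocked_by=NULL -> NULL
  - ticket 2 (Null pointer): blocked_by=1 -> Stale cache
  - ticket 3 (Broken link): blocked_by=NULL -> NULL
  - ticket 4 (Race condition): blocked_by=2 -> Null pointer
  - ticket 5 (Missing icon): blocked_by=4 -> Race condition
  - ticket 6 (Bad redirect): blocked_by=NULL -> NULL
  - ticket 7 (Wrong timezone): blocked_by=1 -> Stale cache

SQL:
SELECT a.title, b.name AS agent, c.title AS blocked_by
FROM tickets a
LEFT JOIN agents b ON a.agent_id = b.id
LEFT JOIN tickets c ON a.blocked_by = c.id

Result:
title          | agent | blocked_by    
---------------+-------+---------------
Stale cache    | Chris | NULL          
Null pointer   | Iris  | Stale cache   
Broken link    | Fiona | NULL          
Race condition | NULL  | Null pointer  
Missing icon   | Chris | Race condition
Bad redirect   | Chris | NULL          
Wrong timezone | NULL  | Stale cache   
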